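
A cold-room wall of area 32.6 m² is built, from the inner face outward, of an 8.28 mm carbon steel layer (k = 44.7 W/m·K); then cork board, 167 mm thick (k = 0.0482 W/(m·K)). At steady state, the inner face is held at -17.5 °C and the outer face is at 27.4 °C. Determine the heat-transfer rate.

Q = 422 W

Series thermal resistances, inner to outer:
  R_carbon steel = L/(kA) = 0.00828/(44.7·32.6) = 5.682×10^-6 K/W
  R_cork board = L/(kA) = 0.167/(0.0482·32.6) = 0.1063 K/W
ΣR = 5.682×10^-6 + 0.1063 = 0.1063 K/W
Q = ΔT/ΣR = (-17.5 °C − 27.4 °C)/0.1063 = -422 W
(Negative Q ⇒ heat flows inward; heat gain = 422 W.)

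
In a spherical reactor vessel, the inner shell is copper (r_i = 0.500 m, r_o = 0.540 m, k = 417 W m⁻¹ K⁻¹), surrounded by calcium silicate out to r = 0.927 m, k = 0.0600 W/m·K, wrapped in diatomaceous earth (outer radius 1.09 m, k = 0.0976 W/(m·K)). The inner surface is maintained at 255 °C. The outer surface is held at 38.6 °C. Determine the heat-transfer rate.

Treat each layer as a resistance in series:
  R_copper = (1/0.500 − 1/0.540)/(4πk) = 0.1481/(4π·417) = 2.827×10^-5 K/W
  R_calcium silicate = (1/0.540 − 1/0.927)/(4πk) = 0.7731/(4π·0.0600) = 1.025 K/W
  R_diatomaceous earth = (1/0.927 − 1/1.09)/(4πk) = 0.1613/(4π·0.0976) = 0.1315 K/W
ΣR = 2.827×10^-5 + 1.025 + 0.1315 = 1.157 K/W
Q = ΔT/ΣR = (255 °C − 38.6 °C)/1.157 = 187 W

Q = 187 W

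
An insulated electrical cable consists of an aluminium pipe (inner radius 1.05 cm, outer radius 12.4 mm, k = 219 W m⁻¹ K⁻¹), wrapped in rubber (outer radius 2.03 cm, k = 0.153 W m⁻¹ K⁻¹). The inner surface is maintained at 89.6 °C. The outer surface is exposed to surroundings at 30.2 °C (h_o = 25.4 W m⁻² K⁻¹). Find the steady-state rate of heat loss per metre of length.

Treat each layer as a resistance in series:
  R'_aluminium = ln(0.0124/0.0105)/(2πk) = 0.1663/(2π·219) = 1.209×10^-4 m·K/W
  R'_rubber = ln(0.0203/0.0124)/(2πk) = 0.4929/(2π·0.153) = 0.5128 m·K/W
  R'_conv,out = 1/(2πr h) = 1/(2π·0.0203·25.4) = 0.3087 m·K/W
ΣR = 1.209×10^-4 + 0.5128 + 0.3087 = 0.8216 m·K/W
Q' = ΔT/ΣR = (89.6 °C − 30.2 °C)/0.8216 = 72.3 W/m

Q' = 72.3 W/m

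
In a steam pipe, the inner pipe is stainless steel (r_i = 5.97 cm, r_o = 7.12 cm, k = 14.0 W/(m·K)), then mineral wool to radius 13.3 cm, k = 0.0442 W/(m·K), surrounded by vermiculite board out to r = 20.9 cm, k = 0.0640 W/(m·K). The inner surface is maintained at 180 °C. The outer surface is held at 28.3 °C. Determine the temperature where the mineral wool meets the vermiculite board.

Resistance network (inner→outer):
  R'_stainless steel = ln(0.0712/0.0597)/(2πk) = 0.1762/(2π·14.0) = 0.002003 m·K/W
  R'_mineral wool = ln(0.133/0.0712)/(2πk) = 0.6249/(2π·0.0442) = 2.250 m·K/W
  R'_vermiculite board = ln(0.209/0.133)/(2πk) = 0.4520/(2π·0.0640) = 1.124 m·K/W
ΣR = 0.002003 + 2.250 + 1.124 = 3.376 m·K/W
Q' = ΔT/ΣR = (180 °C − 28.3 °C)/3.376 = 44.93 W/m
From the inner boundary to the mineral wool/vermiculite board interface, ΣR_partial = 2.252 m·K/W.
T_interface = T_in − Q'·ΣR_partial = 180 °C − (44.93)(2.252) = 78.8 °C

T = 78.8 °C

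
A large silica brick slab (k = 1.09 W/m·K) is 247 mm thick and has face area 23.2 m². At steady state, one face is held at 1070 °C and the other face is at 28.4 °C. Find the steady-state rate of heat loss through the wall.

Q = kA·ΔT/L = 1.09 × 23.2 × |1070 °C − 28.4 °C| / 0.247 = 1.07×10^5 W

Q = 107 kW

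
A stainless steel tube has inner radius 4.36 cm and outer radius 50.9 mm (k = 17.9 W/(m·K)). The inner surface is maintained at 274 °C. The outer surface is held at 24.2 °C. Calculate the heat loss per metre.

Q' = 1.81×10^5 W/m

Q' = 2πk·ΔT/ln(r₂/r₁) = 2π × 17.9 × 249.8 / ln(0.0509/0.0436) = 1.81×10^5 W/m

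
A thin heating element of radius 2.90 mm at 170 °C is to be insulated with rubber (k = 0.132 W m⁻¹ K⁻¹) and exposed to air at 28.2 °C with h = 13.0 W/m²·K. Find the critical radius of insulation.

For a cylinder, r_cr = k_ins/h = 0.132/13.0 = 0.0102 m = 1.02 cm

r_cr = 1.02 cm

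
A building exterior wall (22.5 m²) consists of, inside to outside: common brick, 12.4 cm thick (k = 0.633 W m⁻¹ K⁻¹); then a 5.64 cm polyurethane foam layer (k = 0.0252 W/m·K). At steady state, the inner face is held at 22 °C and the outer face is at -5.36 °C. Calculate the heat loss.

Series thermal resistances, inner to outer:
  R_common brick = L/(kA) = 0.124/(0.633·22.5) = 0.008706 K/W
  R_polyurethane foam = L/(kA) = 0.0564/(0.0252·22.5) = 0.09947 K/W
ΣR = 0.008706 + 0.09947 = 0.1082 K/W
Q = ΔT/ΣR = (22 °C − -5.36 °C)/0.1082 = 253 W

Q = 253 W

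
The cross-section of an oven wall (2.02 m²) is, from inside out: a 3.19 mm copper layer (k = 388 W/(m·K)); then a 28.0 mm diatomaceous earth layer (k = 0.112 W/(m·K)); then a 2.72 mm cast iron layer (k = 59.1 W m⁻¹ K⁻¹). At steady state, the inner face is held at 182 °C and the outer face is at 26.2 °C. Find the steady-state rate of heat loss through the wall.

Treat each layer as a resistance in series:
  R_copper = L/(kA) = 0.00319/(388·2.02) = 4.070×10^-6 K/W
  R_diatomaceous earth = L/(kA) = 0.0280/(0.112·2.02) = 0.1238 K/W
  R_cast iron = L/(kA) = 0.00272/(59.1·2.02) = 2.278×10^-5 K/W
ΣR = 4.070×10^-6 + 0.1238 + 2.278×10^-5 = 0.1238 K/W
Q = ΔT/ΣR = (182 °C − 26.2 °C)/0.1238 = 1260 W

Q = 1260 W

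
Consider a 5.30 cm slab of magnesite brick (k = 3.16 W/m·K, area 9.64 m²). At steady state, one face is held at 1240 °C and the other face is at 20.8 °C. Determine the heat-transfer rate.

Q = kA·ΔT/L = 3.16 × 9.64 × |1240 °C − 20.8 °C| / 0.0530 = 7.01×10^5 W

Q = 7.01×10^5 W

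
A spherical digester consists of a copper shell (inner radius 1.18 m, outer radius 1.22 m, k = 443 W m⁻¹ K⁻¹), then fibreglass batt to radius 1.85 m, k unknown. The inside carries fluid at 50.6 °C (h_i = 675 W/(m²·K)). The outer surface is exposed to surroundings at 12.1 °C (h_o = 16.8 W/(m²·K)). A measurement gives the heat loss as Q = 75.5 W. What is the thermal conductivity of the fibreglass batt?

ΣR = ΔT/Q = |50.6 − 12.1|/75.5 = 0.5099 K/W
Known resistances:
  R_conv,in = 1/(4πr²h) = 1/(4π·1.18²·675) = 8.467×10^-5 K/W
  R_copper = (1/1.18 − 1/1.22)/(4πk) = 0.02779/(4π·443) = 4.991×10^-6 K/W
  R_conv,out = 1/(4πr²h) = 1/(4π·1.85²·16.8) = 0.001384 K/W
R_fibreglass batt = ΣR − ΣR_known = 0.5099 − 0.001474 = 0.5084 K/W
(1/r₁−1/r₂)/(4πk) = 0.5084 ⇒ k = 0.2791/(4π·0.5084) = 0.0437 W/m·K

k = 0.0437 W/m·K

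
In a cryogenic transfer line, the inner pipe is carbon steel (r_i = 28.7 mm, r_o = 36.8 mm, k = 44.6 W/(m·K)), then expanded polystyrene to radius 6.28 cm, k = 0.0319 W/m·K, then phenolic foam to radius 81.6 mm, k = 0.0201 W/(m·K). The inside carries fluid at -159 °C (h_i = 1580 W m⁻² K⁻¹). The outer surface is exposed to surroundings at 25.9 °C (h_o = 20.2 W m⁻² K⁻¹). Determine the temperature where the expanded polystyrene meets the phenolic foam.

T = -57.0 °C

Treat each layer as a resistance in series:
  R'_conv,in = 1/(2πr h) = 1/(2π·0.0287·1580) = 0.003510 m·K/W
  R'_carbon steel = ln(0.0368/0.0287)/(2πk) = 0.2486/(2π·44.6) = 8.871×10^-4 m·K/W
  R'_expanded polystyrene = ln(0.0628/0.0368)/(2πk) = 0.5345/(2π·0.0319) = 2.667 m·K/W
  R'_phenolic foam = ln(0.0816/0.0628)/(2πk) = 0.2619/(2π·0.0201) = 2.074 m·K/W
  R'_conv,out = 1/(2πr h) = 1/(2π·0.0816·20.2) = 0.09656 m·K/W
ΣR = 0.003510 + 8.871×10^-4 + 2.667 + 2.074 + 0.09656 = 4.842 m·K/W
Q' = ΔT/ΣR = (-159 °C − 25.9 °C)/4.842 = -38.19 W/m
From the inner boundary to the expanded polystyrene/phenolic foam interface, ΣR_partial = 2.671 m·K/W.
T_interface = T_in − Q'·ΣR_partial = -159 °C − (-38.19)(2.671) = -57.0 °C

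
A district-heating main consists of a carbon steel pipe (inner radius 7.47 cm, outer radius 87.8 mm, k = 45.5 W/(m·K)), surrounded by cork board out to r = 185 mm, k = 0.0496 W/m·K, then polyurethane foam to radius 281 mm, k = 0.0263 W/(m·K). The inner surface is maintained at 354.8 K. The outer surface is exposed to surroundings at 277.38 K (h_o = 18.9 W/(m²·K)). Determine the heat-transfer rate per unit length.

Q' = 15.6 W/m

Resistance network (inner→outer):
  R'_carbon steel = ln(0.0878/0.0747)/(2πk) = 0.1616/(2π·45.5) = 5.652×10^-4 m·K/W
  R'_cork board = ln(0.185/0.0878)/(2πk) = 0.7453/(2π·0.0496) = 2.391 m·K/W
  R'_polyurethane foam = ln(0.281/0.185)/(2πk) = 0.4180/(2π·0.0263) = 2.530 m·K/W
  R'_conv,out = 1/(2πr h) = 1/(2π·0.281·18.9) = 0.02997 m·K/W
ΣR = 5.652×10^-4 + 2.391 + 2.530 + 0.02997 = 4.952 m·K/W
Q' = ΔT/ΣR = (354.8 K − 277.38 K)/4.952 = 15.6 W/m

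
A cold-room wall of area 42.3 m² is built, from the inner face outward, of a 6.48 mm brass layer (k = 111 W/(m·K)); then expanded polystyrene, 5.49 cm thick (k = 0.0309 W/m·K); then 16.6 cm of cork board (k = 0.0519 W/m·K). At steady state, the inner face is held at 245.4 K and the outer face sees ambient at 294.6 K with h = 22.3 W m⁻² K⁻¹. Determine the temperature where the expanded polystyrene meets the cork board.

T = 262.8 K

Treat each layer as a resistance in series:
  R_brass = L/(kA) = 0.00648/(111·42.3) = 1.380×10^-6 K/W
  R_expanded polystyrene = L/(kA) = 0.0549/(0.0309·42.3) = 0.04200 K/W
  R_cork board = L/(kA) = 0.166/(0.0519·42.3) = 0.07561 K/W
  R_conv,out = 1/(hA) = 1/(22.3·42.3) = 0.001060 K/W
ΣR = 1.380×10^-6 + 0.04200 + 0.07561 + 0.001060 = 0.1187 K/W
Q = ΔT/ΣR = (245.4 K − 294.6 K)/0.1187 = -414.5 W
From the inner boundary to the expanded polystyrene/cork board interface, ΣR_partial = 0.04200 K/W.
T_interface = T_in − Q·ΣR_partial = 245.4 K − (-414.5)(0.04200) = 262.8 K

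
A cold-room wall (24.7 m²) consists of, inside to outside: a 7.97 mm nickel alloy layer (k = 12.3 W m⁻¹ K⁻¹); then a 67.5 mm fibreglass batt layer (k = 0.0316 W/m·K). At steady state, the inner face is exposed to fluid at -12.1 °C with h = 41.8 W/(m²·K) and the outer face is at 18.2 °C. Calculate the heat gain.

Series thermal resistances, inner to outer:
  R_conv,in = 1/(hA) = 1/(41.8·24.7) = 9.686×10^-4 K/W
  R_nickel alloy = L/(kA) = 0.00797/(12.3·24.7) = 2.623×10^-5 K/W
  R_fibreglass batt = L/(kA) = 0.0675/(0.0316·24.7) = 0.08648 K/W
ΣR = 9.686×10^-4 + 2.623×10^-5 + 0.08648 = 0.08747 K/W
Q = ΔT/ΣR = (-12.1 °C − 18.2 °C)/0.08747 = -346 W
(Negative Q ⇒ heat flows inward; heat gain = 346 W.)

Q = 346 W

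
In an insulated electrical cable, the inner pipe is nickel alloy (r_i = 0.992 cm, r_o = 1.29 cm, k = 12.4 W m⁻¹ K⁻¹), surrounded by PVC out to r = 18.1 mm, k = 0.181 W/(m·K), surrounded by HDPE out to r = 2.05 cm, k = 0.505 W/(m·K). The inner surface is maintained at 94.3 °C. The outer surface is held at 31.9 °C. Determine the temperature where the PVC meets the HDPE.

T = 39.1 °C

Series thermal resistances, inner to outer:
  R'_nickel alloy = ln(0.0129/0.00992)/(2πk) = 0.2627/(2π·12.4) = 0.003371 m·K/W
  R'_PVC = ln(0.0181/0.0129)/(2πk) = 0.3387/(2π·0.181) = 0.2978 m·K/W
  R'_HDPE = ln(0.0205/0.0181)/(2πk) = 0.1245/(2π·0.505) = 0.03924 m·K/W
ΣR = 0.003371 + 0.2978 + 0.03924 = 0.3404 m·K/W
Q' = ΔT/ΣR = (94.3 °C − 31.9 °C)/0.3404 = 183.3 W/m
From the inner boundary to the PVC/HDPE interface, ΣR_partial = 0.3012 m·K/W.
T_interface = T_in − Q'·ΣR_partial = 94.3 °C − (183.3)(0.3012) = 39.1 °C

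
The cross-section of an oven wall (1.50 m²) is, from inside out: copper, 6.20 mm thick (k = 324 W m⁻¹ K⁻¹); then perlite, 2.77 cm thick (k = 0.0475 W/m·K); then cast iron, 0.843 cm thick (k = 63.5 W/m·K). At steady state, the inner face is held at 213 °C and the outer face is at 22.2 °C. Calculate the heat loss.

Q = 491 W

Treat each layer as a resistance in series:
  R_copper = L/(kA) = 0.00620/(324·1.50) = 1.276×10^-5 K/W
  R_perlite = L/(kA) = 0.0277/(0.0475·1.50) = 0.3888 K/W
  R_cast iron = L/(kA) = 0.00843/(63.5·1.50) = 8.850×10^-5 K/W
ΣR = 1.276×10^-5 + 0.3888 + 8.850×10^-5 = 0.3889 K/W
Q = ΔT/ΣR = (213 °C − 22.2 °C)/0.3889 = 491 W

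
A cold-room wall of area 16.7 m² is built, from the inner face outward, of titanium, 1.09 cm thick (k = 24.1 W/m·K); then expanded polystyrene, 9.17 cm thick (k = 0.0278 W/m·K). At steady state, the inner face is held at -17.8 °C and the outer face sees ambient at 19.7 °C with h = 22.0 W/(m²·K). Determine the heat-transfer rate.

Resistance network (inner→outer):
  R_titanium = L/(kA) = 0.0109/(24.1·16.7) = 2.708×10^-5 K/W
  R_expanded polystyrene = L/(kA) = 0.0917/(0.0278·16.7) = 0.1975 K/W
  R_conv,out = 1/(hA) = 1/(22.0·16.7) = 0.002722 K/W
ΣR = 2.708×10^-5 + 0.1975 + 0.002722 = 0.2002 K/W
Q = ΔT/ΣR = (-17.8 °C − 19.7 °C)/0.2002 = -187 W
(Negative Q ⇒ heat flows inward; heat gain = 187 W.)

Q = 187 W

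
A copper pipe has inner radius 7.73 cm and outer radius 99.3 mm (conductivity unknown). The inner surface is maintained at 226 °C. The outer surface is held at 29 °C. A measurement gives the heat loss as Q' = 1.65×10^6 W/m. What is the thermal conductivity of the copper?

ΣR = ΔT/Q' = |226 − 29|/1.65×10^6 = 1.194×10^-4 m·K/W
ln(r₂/r₁)/(2πk) = 1.194×10^-4 ⇒ k = 0.2505/(2π·1.194×10^-4) = 334 W/m·K

k = 334 W/m·K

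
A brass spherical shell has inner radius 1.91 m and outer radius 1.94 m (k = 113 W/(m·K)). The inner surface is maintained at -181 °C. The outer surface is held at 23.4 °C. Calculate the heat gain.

Q = 4πk·ΔT/(1/r₁ − 1/r₂) = 4π × 113 × 204.4 / (1/1.91 − 1/1.94) = 3.58×10^7 W

Q = 3.58×10^7 W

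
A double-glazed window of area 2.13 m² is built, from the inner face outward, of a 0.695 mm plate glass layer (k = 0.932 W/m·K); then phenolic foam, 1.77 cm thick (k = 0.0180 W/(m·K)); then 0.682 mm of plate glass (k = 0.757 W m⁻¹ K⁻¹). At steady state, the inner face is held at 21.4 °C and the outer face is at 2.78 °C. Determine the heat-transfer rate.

Series thermal resistances, inner to outer:
  R_plate glass = L/(kA) = 6.95×10^-4/(0.932·2.13) = 3.501×10^-4 K/W
  R_phenolic foam = L/(kA) = 0.0177/(0.0180·2.13) = 0.4617 K/W
  R_plate glass = L/(kA) = 6.82×10^-4/(0.757·2.13) = 4.230×10^-4 K/W
ΣR = 3.501×10^-4 + 0.4617 + 4.230×10^-4 = 0.4625 K/W
Q = ΔT/ΣR = (21.4 °C − 2.78 °C)/0.4625 = 40.3 W

Q = 40.3 W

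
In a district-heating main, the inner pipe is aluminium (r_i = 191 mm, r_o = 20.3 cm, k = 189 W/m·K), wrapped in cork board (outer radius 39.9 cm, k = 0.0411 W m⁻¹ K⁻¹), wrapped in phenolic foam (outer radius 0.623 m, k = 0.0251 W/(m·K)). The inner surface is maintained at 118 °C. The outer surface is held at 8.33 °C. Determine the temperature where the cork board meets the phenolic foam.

T = 65.3 °C

Resistance network (inner→outer):
  R'_aluminium = ln(0.203/0.191)/(2πk) = 0.06093/(2π·189) = 5.131×10^-5 m·K/W
  R'_cork board = ln(0.399/0.203)/(2πk) = 0.6758/(2π·0.0411) = 2.617 m·K/W
  R'_phenolic foam = ln(0.623/0.399)/(2πk) = 0.4456/(2π·0.0251) = 2.825 m·K/W
ΣR = 5.131×10^-5 + 2.617 + 2.825 = 5.442 m·K/W
Q' = ΔT/ΣR = (118 °C − 8.33 °C)/5.442 = 20.15 W/m
From the inner boundary to the cork board/phenolic foam interface, ΣR_partial = 2.617 m·K/W.
T_interface = T_in − Q'·ΣR_partial = 118 °C − (20.15)(2.617) = 65.3 °C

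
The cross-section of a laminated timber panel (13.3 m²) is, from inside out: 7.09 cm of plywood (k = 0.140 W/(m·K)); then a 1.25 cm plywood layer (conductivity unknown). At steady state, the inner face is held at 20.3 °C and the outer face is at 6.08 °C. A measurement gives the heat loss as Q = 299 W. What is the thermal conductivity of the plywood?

k = 0.0991 W/m·K

ΣR = ΔT/Q = |20.3 − 6.08|/299 = 0.04756 K/W
Known resistances:
  R_plywood = L/(kA) = 0.0709/(0.140·13.3) = 0.03808 K/W
R_plywood = ΣR − ΣR_known = 0.04756 − 0.03808 = 0.009480 K/W
L/(kA) = 0.009480 ⇒ k = 0.0125/(0.009480·13.3) = 0.0991 W/m·K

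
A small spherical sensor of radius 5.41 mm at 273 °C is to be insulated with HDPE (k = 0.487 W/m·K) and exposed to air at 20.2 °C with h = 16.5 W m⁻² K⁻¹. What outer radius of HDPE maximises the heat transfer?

For a sphere, r_cr = 2k_ins/h = 2·0.487/16.5 = 0.0590 m = 5.90 cm

r_cr = 5.90 cm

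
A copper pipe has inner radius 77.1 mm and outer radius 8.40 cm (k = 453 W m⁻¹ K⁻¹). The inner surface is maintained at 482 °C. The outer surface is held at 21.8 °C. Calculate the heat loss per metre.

Q' = 2πk·ΔT/ln(r₂/r₁) = 2π × 453 × 460.2 / ln(0.0840/0.0771) = 1.53×10^7 W/m

Q' = 15300 kW/m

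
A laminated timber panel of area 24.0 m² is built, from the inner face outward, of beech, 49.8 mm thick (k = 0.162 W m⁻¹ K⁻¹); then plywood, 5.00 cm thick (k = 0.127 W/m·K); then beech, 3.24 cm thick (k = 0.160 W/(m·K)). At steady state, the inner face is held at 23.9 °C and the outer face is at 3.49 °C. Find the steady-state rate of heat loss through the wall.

Q = 542 W

Resistance network (inner→outer):
  R_beech = L/(kA) = 0.0498/(0.162·24.0) = 0.01281 K/W
  R_plywood = L/(kA) = 0.0500/(0.127·24.0) = 0.01640 K/W
  R_beech = L/(kA) = 0.0324/(0.160·24.0) = 0.008438 K/W
ΣR = 0.01281 + 0.01640 + 0.008438 = 0.03765 K/W
Q = ΔT/ΣR = (23.9 °C − 3.49 °C)/0.03765 = 542 W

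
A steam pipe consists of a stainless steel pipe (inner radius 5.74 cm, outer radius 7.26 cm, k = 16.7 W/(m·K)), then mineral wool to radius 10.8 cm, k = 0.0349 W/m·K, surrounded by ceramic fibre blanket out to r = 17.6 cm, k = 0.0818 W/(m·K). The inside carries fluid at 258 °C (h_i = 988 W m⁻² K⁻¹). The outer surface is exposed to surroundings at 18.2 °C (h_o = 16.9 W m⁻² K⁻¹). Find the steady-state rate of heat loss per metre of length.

Treat each layer as a resistance in series:
  R'_conv,in = 1/(2πr h) = 1/(2π·0.0574·988) = 0.002806 m·K/W
  R'_stainless steel = ln(0.0726/0.0574)/(2πk) = 0.2349/(2π·16.7) = 0.002239 m·K/W
  R'_mineral wool = ln(0.108/0.0726)/(2πk) = 0.3972/(2π·0.0349) = 1.811 m·K/W
  R'_ceramic fibre blanket = ln(0.176/0.108)/(2πk) = 0.4884/(2π·0.0818) = 0.9502 m·K/W
  R'_conv,out = 1/(2πr h) = 1/(2π·0.176·16.9) = 0.05351 m·K/W
ΣR = 0.002806 + 0.002239 + 1.811 + 0.9502 + 0.05351 = 2.820 m·K/W
Q' = ΔT/ΣR = (258 °C − 18.2 °C)/2.820 = 85.0 W/m

Q' = 85.0 W/m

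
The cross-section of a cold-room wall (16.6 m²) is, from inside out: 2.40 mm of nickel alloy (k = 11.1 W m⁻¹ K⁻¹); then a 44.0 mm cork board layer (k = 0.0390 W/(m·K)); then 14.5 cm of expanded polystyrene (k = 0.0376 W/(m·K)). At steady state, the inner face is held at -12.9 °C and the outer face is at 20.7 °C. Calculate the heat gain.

Resistance network (inner→outer):
  R_nickel alloy = L/(kA) = 0.00240/(11.1·16.6) = 1.303×10^-5 K/W
  R_cork board = L/(kA) = 0.0440/(0.0390·16.6) = 0.06796 K/W
  R_expanded polystyrene = L/(kA) = 0.145/(0.0376·16.6) = 0.2323 K/W
ΣR = 1.303×10^-5 + 0.06796 + 0.2323 = 0.3003 K/W
Q = ΔT/ΣR = (-12.9 °C − 20.7 °C)/0.3003 = -112 W
(Negative Q ⇒ heat flows inward; heat gain = 112 W.)

Q = 112 W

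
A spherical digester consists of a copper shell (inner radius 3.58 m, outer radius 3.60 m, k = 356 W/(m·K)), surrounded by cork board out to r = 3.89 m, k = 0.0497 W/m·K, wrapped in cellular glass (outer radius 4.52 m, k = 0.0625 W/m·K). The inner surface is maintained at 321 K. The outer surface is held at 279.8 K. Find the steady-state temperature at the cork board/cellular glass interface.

Treat each layer as a resistance in series:
  R_copper = (1/3.58 − 1/3.60)/(4πk) = 0.001552/(4π·356) = 3.469×10^-7 K/W
  R_cork board = (1/3.60 − 1/3.89)/(4πk) = 0.02071/(4π·0.0497) = 0.03316 K/W
  R_cellular glass = (1/3.89 − 1/4.52)/(4πk) = 0.03583/(4π·0.0625) = 0.04562 K/W
ΣR = 3.469×10^-7 + 0.03316 + 0.04562 = 0.07878 K/W
Q = ΔT/ΣR = (321 K − 279.8 K)/0.07878 = 523.0 W
From the inner boundary to the cork board/cellular glass interface, ΣR_partial = 0.03316 K/W.
T_interface = T_in − Q·ΣR_partial = 321 K − (523.0)(0.03316) = 303.7 K

T = 303.7 K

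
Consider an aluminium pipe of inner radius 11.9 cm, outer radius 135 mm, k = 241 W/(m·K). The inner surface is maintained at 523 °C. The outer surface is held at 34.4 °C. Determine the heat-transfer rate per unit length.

Q' = 5.86×10^6 W/m

Q' = 2πk·ΔT/ln(r₂/r₁) = 2π × 241 × 488.6 / ln(0.135/0.119) = 5.86×10^6 W/m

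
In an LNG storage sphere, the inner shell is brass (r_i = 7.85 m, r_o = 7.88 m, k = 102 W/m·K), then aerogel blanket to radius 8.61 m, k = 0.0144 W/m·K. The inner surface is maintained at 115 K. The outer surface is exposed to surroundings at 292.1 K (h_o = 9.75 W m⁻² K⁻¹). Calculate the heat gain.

Q = 2970 W

Series thermal resistances, inner to outer:
  R_brass = (1/7.85 − 1/7.88)/(4πk) = 4.850×10^-4/(4π·102) = 3.784×10^-7 K/W
  R_aerogel blanket = (1/7.88 − 1/8.61)/(4πk) = 0.01076/(4π·0.0144) = 0.05946 K/W
  R_conv,out = 1/(4πr²h) = 1/(4π·8.61²·9.75) = 1.101×10^-4 K/W
ΣR = 3.784×10^-7 + 0.05946 + 1.101×10^-4 = 0.05957 K/W
Q = ΔT/ΣR = (115 K − 292.1 K)/0.05957 = -2970 W
(Negative Q ⇒ heat flows inward; heat gain = 2970 W.)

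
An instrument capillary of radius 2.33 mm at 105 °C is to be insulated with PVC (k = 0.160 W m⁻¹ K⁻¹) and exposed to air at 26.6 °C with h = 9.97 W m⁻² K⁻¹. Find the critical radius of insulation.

For a cylinder, r_cr = k_ins/h = 0.160/9.97 = 0.0160 m = 1.60 cm

r_cr = 1.60 cm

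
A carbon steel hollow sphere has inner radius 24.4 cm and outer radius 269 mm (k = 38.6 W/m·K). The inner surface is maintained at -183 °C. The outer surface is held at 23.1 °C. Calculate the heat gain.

Q = 4πk·ΔT/(1/r₁ − 1/r₂) = 4π × 38.6 × 206.1 / (1/0.244 − 1/0.269) = 2.62×10^5 W

Q = 262 kW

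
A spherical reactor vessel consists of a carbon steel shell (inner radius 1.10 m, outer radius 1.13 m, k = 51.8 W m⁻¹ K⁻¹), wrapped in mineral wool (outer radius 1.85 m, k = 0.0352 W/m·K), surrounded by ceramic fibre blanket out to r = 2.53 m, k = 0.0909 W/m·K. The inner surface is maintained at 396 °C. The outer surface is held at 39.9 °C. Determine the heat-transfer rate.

Q = 393 W

Resistance network (inner→outer):
  R_carbon steel = (1/1.10 − 1/1.13)/(4πk) = 0.02414/(4π·51.8) = 3.708×10^-5 K/W
  R_mineral wool = (1/1.13 − 1/1.85)/(4πk) = 0.3444/(4π·0.0352) = 0.7786 K/W
  R_ceramic fibre blanket = (1/1.85 − 1/2.53)/(4πk) = 0.1453/(4π·0.0909) = 0.1272 K/W
ΣR = 3.708×10^-5 + 0.7786 + 0.1272 = 0.9058 K/W
Q = ΔT/ΣR = (396 °C − 39.9 °C)/0.9058 = 393 W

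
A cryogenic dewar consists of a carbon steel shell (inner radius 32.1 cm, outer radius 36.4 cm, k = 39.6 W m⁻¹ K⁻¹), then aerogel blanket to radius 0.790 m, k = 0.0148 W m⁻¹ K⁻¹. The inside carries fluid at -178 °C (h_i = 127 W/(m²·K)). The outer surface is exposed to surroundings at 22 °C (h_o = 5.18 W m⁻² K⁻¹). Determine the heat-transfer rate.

Series thermal resistances, inner to outer:
  R_conv,in = 1/(4πr²h) = 1/(4π·0.321²·127) = 0.006081 K/W
  R_carbon steel = (1/0.321 − 1/0.364)/(4πk) = 0.3680/(4π·39.6) = 7.395×10^-4 K/W
  R_aerogel blanket = (1/0.364 − 1/0.790)/(4πk) = 1.481/(4π·0.0148) = 7.965 K/W
  R_conv,out = 1/(4πr²h) = 1/(4π·0.790²·5.18) = 0.02462 K/W
ΣR = 0.006081 + 7.395×10^-4 + 7.965 + 0.02462 = 7.996 K/W
Q = ΔT/ΣR = (-178 °C − 22 °C)/7.996 = -25.0 W
(Negative Q ⇒ heat flows inward; heat gain = 25.0 W.)

Q = 25.0 W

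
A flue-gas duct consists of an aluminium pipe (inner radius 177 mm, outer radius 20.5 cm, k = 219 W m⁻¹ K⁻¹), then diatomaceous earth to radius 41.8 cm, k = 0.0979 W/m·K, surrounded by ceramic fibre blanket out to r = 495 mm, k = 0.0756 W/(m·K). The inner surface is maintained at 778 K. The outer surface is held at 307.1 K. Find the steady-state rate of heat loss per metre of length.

Series thermal resistances, inner to outer:
  R'_aluminium = ln(0.205/0.177)/(2πk) = 0.1469/(2π·219) = 1.067×10^-4 m·K/W
  R'_diatomaceous earth = ln(0.418/0.205)/(2πk) = 0.7125/(2π·0.0979) = 1.158 m·K/W
  R'_ceramic fibre blanket = ln(0.495/0.418)/(2πk) = 0.1691/(2π·0.0756) = 0.3559 m·K/W
ΣR = 1.067×10^-4 + 1.158 + 0.3559 = 1.514 m·K/W
Q' = ΔT/ΣR = (778 K − 307.1 K)/1.514 = 311 W/m

Q' = 311 W/m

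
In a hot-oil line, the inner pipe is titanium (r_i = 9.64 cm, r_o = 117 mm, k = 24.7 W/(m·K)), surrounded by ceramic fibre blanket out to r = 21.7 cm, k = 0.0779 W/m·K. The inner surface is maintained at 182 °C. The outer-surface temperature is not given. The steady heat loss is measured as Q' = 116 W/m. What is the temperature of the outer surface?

T_out = 35.5 °C

Sum the resistances:
  R'_titanium = ln(0.117/0.0964)/(2πk) = 0.1937/(2π·24.7) = 0.001248 m·K/W
  R'_ceramic fibre blanket = ln(0.217/0.117)/(2πk) = 0.6177/(2π·0.0779) = 1.262 m·K/W
ΣR = 1.263 m·K/W
ΔT = Q'·ΣR = 116 × 1.263 = 146.5 K
Heat flows outward, so T_out = T_in − ΔT = 182 − 146.5 = 35.5 °C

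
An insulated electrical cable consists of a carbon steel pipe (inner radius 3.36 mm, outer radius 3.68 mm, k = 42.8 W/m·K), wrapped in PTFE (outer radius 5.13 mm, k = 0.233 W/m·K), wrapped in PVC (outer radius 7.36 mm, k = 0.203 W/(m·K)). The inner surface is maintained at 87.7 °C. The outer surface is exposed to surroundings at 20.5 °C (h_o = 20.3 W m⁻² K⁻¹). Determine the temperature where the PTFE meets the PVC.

Series thermal resistances, inner to outer:
  R'_carbon steel = ln(0.00368/0.00336)/(2πk) = 0.09097/(2π·42.8) = 3.383×10^-4 m·K/W
  R'_PTFE = ln(0.00513/0.00368)/(2πk) = 0.3322/(2π·0.233) = 0.2269 m·K/W
  R'_PVC = ln(0.00736/0.00513)/(2πk) = 0.3610/(2π·0.203) = 0.2830 m·K/W
  R'_conv,out = 1/(2πr h) = 1/(2π·0.00736·20.3) = 1.065 m·K/W
ΣR = 3.383×10^-4 + 0.2269 + 0.2830 + 1.065 = 1.575 m·K/W
Q' = ΔT/ΣR = (87.7 °C − 20.5 °C)/1.575 = 42.67 W/m
From the inner boundary to the PTFE/PVC interface, ΣR_partial = 0.2272 m·K/W.
T_interface = T_in − Q'·ΣR_partial = 87.7 °C − (42.67)(0.2272) = 78.0 °C

T = 78.0 °C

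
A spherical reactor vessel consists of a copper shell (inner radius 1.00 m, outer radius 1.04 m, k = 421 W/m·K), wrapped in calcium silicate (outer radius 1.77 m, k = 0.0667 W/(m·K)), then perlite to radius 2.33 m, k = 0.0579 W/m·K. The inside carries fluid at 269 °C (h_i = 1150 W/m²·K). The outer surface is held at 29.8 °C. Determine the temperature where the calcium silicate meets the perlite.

T = 97.5 °C

Resistance network (inner→outer):
  R_conv,in = 1/(4πr²h) = 1/(4π·1.00²·1150) = 6.920×10^-5 K/W
  R_copper = (1/1.00 − 1/1.04)/(4πk) = 0.03846/(4π·421) = 7.270×10^-6 K/W
  R_calcium silicate = (1/1.04 − 1/1.77)/(4πk) = 0.3966/(4π·0.0667) = 0.4731 K/W
  R_perlite = (1/1.77 − 1/2.33)/(4πk) = 0.1358/(4π·0.0579) = 0.1866 K/W
ΣR = 6.920×10^-5 + 7.270×10^-6 + 0.4731 + 0.1866 = 0.6598 K/W
Q = ΔT/ΣR = (269 °C − 29.8 °C)/0.6598 = 362.5 W
From the inner boundary to the calcium silicate/perlite interface, ΣR_partial = 0.4732 K/W.
T_interface = T_in − Q·ΣR_partial = 269 °C − (362.5)(0.4732) = 97.5 °C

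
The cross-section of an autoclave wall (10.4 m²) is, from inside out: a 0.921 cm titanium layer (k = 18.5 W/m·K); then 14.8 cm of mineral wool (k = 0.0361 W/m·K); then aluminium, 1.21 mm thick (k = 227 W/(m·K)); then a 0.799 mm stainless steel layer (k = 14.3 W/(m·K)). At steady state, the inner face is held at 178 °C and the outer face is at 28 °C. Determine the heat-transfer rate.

Q = 380 W

Treat each layer as a resistance in series:
  R_titanium = L/(kA) = 0.00921/(18.5·10.4) = 4.787×10^-5 K/W
  R_mineral wool = L/(kA) = 0.148/(0.0361·10.4) = 0.3942 K/W
  R_aluminium = L/(kA) = 0.00121/(227·10.4) = 5.125×10^-7 K/W
  R_stainless steel = L/(kA) = 7.99×10^-4/(14.3·10.4) = 5.373×10^-6 K/W
ΣR = 4.787×10^-5 + 0.3942 + 5.125×10^-7 + 5.373×10^-6 = 0.3943 K/W
Q = ΔT/ΣR = (178 °C − 28 °C)/0.3943 = 380 W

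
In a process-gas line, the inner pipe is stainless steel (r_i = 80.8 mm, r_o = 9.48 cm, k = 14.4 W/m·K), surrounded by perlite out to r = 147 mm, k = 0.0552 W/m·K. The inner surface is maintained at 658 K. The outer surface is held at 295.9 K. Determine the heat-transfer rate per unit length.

Q' = 286 W/m

Treat each layer as a resistance in series:
  R'_stainless steel = ln(0.0948/0.0808)/(2πk) = 0.1598/(2π·14.4) = 0.001766 m·K/W
  R'_perlite = ln(0.147/0.0948)/(2πk) = 0.4387/(2π·0.0552) = 1.265 m·K/W
ΣR = 0.001766 + 1.265 = 1.267 m·K/W
Q' = ΔT/ΣR = (658 K − 295.9 K)/1.267 = 286 W/m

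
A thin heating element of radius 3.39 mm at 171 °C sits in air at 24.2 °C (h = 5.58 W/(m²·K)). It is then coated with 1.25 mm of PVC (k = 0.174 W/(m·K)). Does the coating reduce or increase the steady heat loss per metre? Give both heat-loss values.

Critical radius for a cylinder: r_cr = k/h = 0.0312 m = 3.12 cm.
Outer radius after coating: r₂ = 0.00339 + 0.00125 = 0.00464 m.
Since r₁ < r_cr and r₂ ≤ r_cr, the coating moves toward the maximum at r_cr — heat loss rises.
Bare: R = 1/(2πr₁h) = 8.414 m·K/W; Q = 146.8/8.414 = 17.4 W/m.
Coated: R = R_cond + R_conv = 6.434 m·K/W; Q = 146.8/6.434 = 22.8 W/m.

increases: 17.4 → 22.8 W/m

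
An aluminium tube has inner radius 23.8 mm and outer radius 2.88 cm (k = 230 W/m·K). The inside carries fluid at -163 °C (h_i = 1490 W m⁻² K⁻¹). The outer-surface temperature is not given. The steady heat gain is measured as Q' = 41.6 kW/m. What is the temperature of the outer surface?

T_out = 29.2 °C

Sum the resistances:
  R'_conv,in = 1/(2πr h) = 1/(2π·0.0238·1490) = 0.004488 m·K/W
  R'_aluminium = ln(0.0288/0.0238)/(2πk) = 0.1907/(2π·230) = 1.320×10^-4 m·K/W
ΣR = 0.004620 m·K/W
ΔT = Q'·ΣR = 41600 × 0.004620 = 192.2 K
Heat flows inward, so T_out = T_in + ΔT = -163 + 192.2 = 29.2 °C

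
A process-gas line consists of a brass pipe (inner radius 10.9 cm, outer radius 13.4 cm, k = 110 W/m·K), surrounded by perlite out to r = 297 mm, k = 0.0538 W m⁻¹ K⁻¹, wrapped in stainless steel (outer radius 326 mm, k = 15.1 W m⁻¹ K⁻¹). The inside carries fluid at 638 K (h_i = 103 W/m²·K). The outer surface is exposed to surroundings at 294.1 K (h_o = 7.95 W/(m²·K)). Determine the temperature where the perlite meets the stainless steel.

Resistance network (inner→outer):
  R'_conv,in = 1/(2πr h) = 1/(2π·0.109·103) = 0.01418 m·K/W
  R'_brass = ln(0.134/0.109)/(2πk) = 0.2065/(2π·110) = 2.988×10^-4 m·K/W
  R'_perlite = ln(0.297/0.134)/(2πk) = 0.7959/(2π·0.0538) = 2.354 m·K/W
  R'_stainless steel = ln(0.326/0.297)/(2πk) = 0.09317/(2π·15.1) = 9.820×10^-4 m·K/W
  R'_conv,out = 1/(2πr h) = 1/(2π·0.326·7.95) = 0.06141 m·K/W
ΣR = 0.01418 + 2.988×10^-4 + 2.354 + 9.820×10^-4 + 0.06141 = 2.431 m·K/W
Q' = ΔT/ΣR = (638 K − 294.1 K)/2.431 = 141.5 W/m
From the inner boundary to the perlite/stainless steel interface, ΣR_partial = 2.368 m·K/W.
T_interface = T_in − Q'·ΣR_partial = 638 K − (141.5)(2.368) = 302.9 K

T = 302.9 K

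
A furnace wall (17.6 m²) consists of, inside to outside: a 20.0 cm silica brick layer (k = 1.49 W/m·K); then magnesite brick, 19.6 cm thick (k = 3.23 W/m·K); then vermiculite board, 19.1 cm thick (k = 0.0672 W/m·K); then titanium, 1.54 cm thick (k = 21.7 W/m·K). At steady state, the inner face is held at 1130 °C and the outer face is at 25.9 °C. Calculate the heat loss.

Q = 6400 W

Resistance network (inner→outer):
  R_silica brick = L/(kA) = 0.200/(1.49·17.6) = 0.007627 K/W
  R_magnesite brick = L/(kA) = 0.196/(3.23·17.6) = 0.003448 K/W
  R_vermiculite board = L/(kA) = 0.191/(0.0672·17.6) = 0.1615 K/W
  R_titanium = L/(kA) = 0.0154/(21.7·17.6) = 4.032×10^-5 K/W
ΣR = 0.007627 + 0.003448 + 0.1615 + 4.032×10^-5 = 0.1726 K/W
Q = ΔT/ΣR = (1130 °C − 25.9 °C)/0.1726 = 6400 W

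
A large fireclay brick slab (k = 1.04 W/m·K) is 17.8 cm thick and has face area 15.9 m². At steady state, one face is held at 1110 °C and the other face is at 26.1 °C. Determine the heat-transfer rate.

Q = kA·ΔT/L = 1.04 × 15.9 × |1110 °C − 26.1 °C| / 0.178 = 1.01×10^5 W

Q = 101 kW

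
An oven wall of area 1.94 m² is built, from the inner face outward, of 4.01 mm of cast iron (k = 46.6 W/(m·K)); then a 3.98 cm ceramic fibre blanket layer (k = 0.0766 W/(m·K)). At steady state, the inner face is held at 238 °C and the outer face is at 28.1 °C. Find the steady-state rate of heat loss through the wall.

Treat each layer as a resistance in series:
  R_cast iron = L/(kA) = 0.00401/(46.6·1.94) = 4.436×10^-5 K/W
  R_ceramic fibre blanket = L/(kA) = 0.0398/(0.0766·1.94) = 0.2678 K/W
ΣR = 4.436×10^-5 + 0.2678 = 0.2678 K/W
Q = ΔT/ΣR = (238 °C − 28.1 °C)/0.2678 = 784 W

Q = 784 W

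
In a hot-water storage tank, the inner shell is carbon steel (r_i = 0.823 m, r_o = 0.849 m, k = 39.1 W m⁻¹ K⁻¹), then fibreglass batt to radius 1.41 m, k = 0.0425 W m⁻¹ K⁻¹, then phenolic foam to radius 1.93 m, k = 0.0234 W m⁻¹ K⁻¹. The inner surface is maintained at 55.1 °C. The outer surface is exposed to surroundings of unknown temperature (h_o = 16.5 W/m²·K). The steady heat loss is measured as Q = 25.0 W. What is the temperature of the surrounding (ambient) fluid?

Series resistances:
  R_carbon steel = (1/0.823 − 1/0.849)/(4πk) = 0.03721/(4π·39.1) = 7.573×10^-5 K/W
  R_fibreglass batt = (1/0.849 − 1/1.41)/(4πk) = 0.4686/(4π·0.0425) = 0.8775 K/W
  R_phenolic foam = (1/1.41 − 1/1.93)/(4πk) = 0.1911/(4π·0.0234) = 0.6498 K/W
  R_conv,out = 1/(4πr²h) = 1/(4π·1.93²·16.5) = 0.001295 K/W
ΣR = 1.529 K/W
ΔT = Q·ΣR = 25.0 × 1.529 = 38.22 K
Heat flows outward, so T_out = T_in − ΔT = 55.1 − 38.22 = 16.9 °C

T_out = 16.9 °C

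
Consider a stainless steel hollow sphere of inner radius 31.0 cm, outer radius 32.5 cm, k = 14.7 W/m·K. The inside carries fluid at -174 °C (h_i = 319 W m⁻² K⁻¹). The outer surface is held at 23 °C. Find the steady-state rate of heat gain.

Resistance network (inner→outer):
  R_conv,in = 1/(4πr²h) = 1/(4π·0.310²·319) = 0.002596 K/W
  R_stainless steel = (1/0.310 − 1/0.325)/(4πk) = 0.1489/(4π·14.7) = 8.060×10^-4 K/W
ΣR = 0.002596 + 8.060×10^-4 = 0.003402 K/W
Q = ΔT/ΣR = (-174 °C − 23 °C)/0.003402 = -57900 W
(Negative Q ⇒ heat flows inward; heat gain = 57900 W.)

Q = 57.9 kW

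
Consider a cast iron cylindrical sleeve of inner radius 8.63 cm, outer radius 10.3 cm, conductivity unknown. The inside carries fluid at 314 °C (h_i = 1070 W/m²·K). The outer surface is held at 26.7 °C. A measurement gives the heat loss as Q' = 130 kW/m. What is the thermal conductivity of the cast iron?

ΣR = ΔT/Q' = |314 − 26.7|/1.30×10^5 = 0.002210 m·K/W
Known resistances:
  R'_conv,in = 1/(2πr h) = 1/(2π·0.0863·1070) = 0.001724 m·K/W
R_cast iron = ΣR − ΣR_known = 0.002210 − 0.001724 = 4.860×10^-4 m·K/W
ln(r₂/r₁)/(2πk) = 4.860×10^-4 ⇒ k = 0.1769/(2π·4.860×10^-4) = 57.9 W/m·K

k = 57.9 W/m·K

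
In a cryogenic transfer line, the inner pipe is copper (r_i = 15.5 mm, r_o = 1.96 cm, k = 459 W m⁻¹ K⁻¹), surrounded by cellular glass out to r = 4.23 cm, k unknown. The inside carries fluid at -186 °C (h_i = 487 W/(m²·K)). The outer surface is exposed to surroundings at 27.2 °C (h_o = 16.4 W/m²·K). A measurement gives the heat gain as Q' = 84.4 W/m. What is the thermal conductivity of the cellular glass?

ΣR = ΔT/Q' = |-186 − 27.2|/84.4 = 2.526 m·K/W
Known resistances:
  R'_conv,in = 1/(2πr h) = 1/(2π·0.0155·487) = 0.02108 m·K/W
  R'_copper = ln(0.0196/0.0155)/(2πk) = 0.2347/(2π·459) = 8.138×10^-5 m·K/W
  R'_conv,out = 1/(2πr h) = 1/(2π·0.0423·16.4) = 0.2294 m·K/W
R_cellular glass = ΣR − ΣR_known = 2.526 − 0.2506 = 2.275 m·K/W
ln(r₂/r₁)/(2πk) = 2.275 ⇒ k = 0.7693/(2π·2.275) = 0.0538 W/m·K

k = 0.0538 W/m·K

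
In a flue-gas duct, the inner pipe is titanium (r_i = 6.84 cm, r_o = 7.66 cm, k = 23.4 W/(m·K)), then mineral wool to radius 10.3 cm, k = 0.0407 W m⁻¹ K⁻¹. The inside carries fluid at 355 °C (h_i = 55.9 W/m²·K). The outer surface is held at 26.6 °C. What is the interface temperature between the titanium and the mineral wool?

T = 343 °C

Treat each layer as a resistance in series:
  R'_conv,in = 1/(2πr h) = 1/(2π·0.0684·55.9) = 0.04162 m·K/W
  R'_titanium = ln(0.0766/0.0684)/(2πk) = 0.1132/(2π·23.4) = 7.701×10^-4 m·K/W
  R'_mineral wool = ln(0.103/0.0766)/(2πk) = 0.2961/(2π·0.0407) = 1.158 m·K/W
ΣR = 0.04162 + 7.701×10^-4 + 1.158 = 1.200 m·K/W
Q' = ΔT/ΣR = (355 °C − 26.6 °C)/1.200 = 273.7 W/m
From the inner boundary to the titanium/mineral wool interface, ΣR_partial = 0.04239 m·K/W.
T_interface = T_in − Q'·ΣR_partial = 355 °C − (273.7)(0.04239) = 343 °C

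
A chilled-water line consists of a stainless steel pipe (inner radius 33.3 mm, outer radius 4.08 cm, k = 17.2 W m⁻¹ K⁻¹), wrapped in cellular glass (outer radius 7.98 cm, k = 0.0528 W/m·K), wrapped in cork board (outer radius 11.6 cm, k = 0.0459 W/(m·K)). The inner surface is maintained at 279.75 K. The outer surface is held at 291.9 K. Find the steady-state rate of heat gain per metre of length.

Series thermal resistances, inner to outer:
  R'_stainless steel = ln(0.0408/0.0333)/(2πk) = 0.2031/(2π·17.2) = 0.001880 m·K/W
  R'_cellular glass = ln(0.0798/0.0408)/(2πk) = 0.6708/(2π·0.0528) = 2.022 m·K/W
  R'_cork board = ln(0.116/0.0798)/(2πk) = 0.3741/(2π·0.0459) = 1.297 m·K/W
ΣR = 0.001880 + 2.022 + 1.297 = 3.321 m·K/W
Q' = ΔT/ΣR = (279.75 K − 291.9 K)/3.321 = -3.66 W/m
(Negative Q' ⇒ heat flows inward; heat gain = 3.66 W/m.)

Q' = 3.66 W/m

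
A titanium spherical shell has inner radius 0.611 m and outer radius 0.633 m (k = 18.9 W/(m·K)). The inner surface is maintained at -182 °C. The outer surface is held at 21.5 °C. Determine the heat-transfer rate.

Q = 4πk·ΔT/(1/r₁ − 1/r₂) = 4π × 18.9 × 203.5 / (1/0.611 − 1/0.633) = 8.50×10^5 W

Q = 8.50×10^5 W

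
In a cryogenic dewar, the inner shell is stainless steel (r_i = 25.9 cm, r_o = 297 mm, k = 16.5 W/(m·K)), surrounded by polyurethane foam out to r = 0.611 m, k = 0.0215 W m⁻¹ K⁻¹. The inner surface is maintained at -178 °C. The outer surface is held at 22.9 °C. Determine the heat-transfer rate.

Resistance network (inner→outer):
  R_stainless steel = (1/0.259 − 1/0.297)/(4πk) = 0.4940/(4π·16.5) = 0.002383 K/W
  R_polyurethane foam = (1/0.297 − 1/0.611)/(4πk) = 1.730/(4π·0.0215) = 6.404 K/W
ΣR = 0.002383 + 6.404 = 6.406 K/W
Q = ΔT/ΣR = (-178 °C − 22.9 °C)/6.406 = -31.4 W
(Negative Q ⇒ heat flows inward; heat gain = 31.4 W.)

Q = 31.4 W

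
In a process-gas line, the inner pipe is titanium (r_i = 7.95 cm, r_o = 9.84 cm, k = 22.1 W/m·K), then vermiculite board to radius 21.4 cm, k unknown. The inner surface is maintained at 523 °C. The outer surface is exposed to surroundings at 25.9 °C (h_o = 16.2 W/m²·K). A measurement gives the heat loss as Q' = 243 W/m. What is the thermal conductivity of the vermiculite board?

k = 0.0619 W/m·K

ΣR = ΔT/Q' = |523 − 25.9|/243 = 2.046 m·K/W
Known resistances:
  R'_titanium = ln(0.0984/0.0795)/(2πk) = 0.2133/(2π·22.1) = 0.001536 m·K/W
  R'_conv,out = 1/(2πr h) = 1/(2π·0.214·16.2) = 0.04591 m·K/W
R_vermiculite board = ΣR − ΣR_known = 2.046 − 0.04745 = 1.999 m·K/W
ln(r₂/r₁)/(2πk) = 1.999 ⇒ k = 0.7769/(2π·1.999) = 0.0619 W/m·K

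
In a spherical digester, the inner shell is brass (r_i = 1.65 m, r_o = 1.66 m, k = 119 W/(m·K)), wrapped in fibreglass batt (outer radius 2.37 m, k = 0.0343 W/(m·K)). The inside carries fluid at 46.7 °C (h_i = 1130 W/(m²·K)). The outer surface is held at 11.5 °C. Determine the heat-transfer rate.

Q = 84.1 W

Series thermal resistances, inner to outer:
  R_conv,in = 1/(4πr²h) = 1/(4π·1.65²·1130) = 2.587×10^-5 K/W
  R_brass = (1/1.65 − 1/1.66)/(4πk) = 0.003651/(4π·119) = 2.441×10^-6 K/W
  R_fibreglass batt = (1/1.66 − 1/2.37)/(4πk) = 0.1805/(4π·0.0343) = 0.4187 K/W
ΣR = 2.587×10^-5 + 2.441×10^-6 + 0.4187 = 0.4187 K/W
Q = ΔT/ΣR = (46.7 °C − 11.5 °C)/0.4187 = 84.1 W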